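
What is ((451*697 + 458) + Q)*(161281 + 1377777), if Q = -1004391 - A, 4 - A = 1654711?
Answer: 1485377196018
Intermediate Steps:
A = -1654707 (A = 4 - 1*1654711 = 4 - 1654711 = -1654707)
Q = 650316 (Q = -1004391 - 1*(-1654707) = -1004391 + 1654707 = 650316)
((451*697 + 458) + Q)*(161281 + 1377777) = ((451*697 + 458) + 650316)*(161281 + 1377777) = ((314347 + 458) + 650316)*1539058 = (314805 + 650316)*1539058 = 965121*1539058 = 1485377196018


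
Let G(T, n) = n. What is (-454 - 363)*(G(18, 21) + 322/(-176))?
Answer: -1378279/88 ≈ -15662.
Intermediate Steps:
(-454 - 363)*(G(18, 21) + 322/(-176)) = (-454 - 363)*(21 + 322/(-176)) = -817*(21 + 322*(-1/176)) = -817*(21 - 161/88) = -817*1687/88 = -1378279/88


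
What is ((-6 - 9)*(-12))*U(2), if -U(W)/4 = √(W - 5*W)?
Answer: -1440*I*√2 ≈ -2036.5*I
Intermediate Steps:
U(W) = -8*√(-W) (U(W) = -4*√(W - 5*W) = -4*2*√(-W) = -8*√(-W))
((-6 - 9)*(-12))*U(2) = ((-6 - 9)*(-12))*(-8*I*√2) = (-15*(-12))*(-8*I*√2) = 180*(-8*I*√2) = -1440*I*√2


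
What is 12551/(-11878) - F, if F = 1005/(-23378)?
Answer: -70369972/69420971 ≈ -1.0137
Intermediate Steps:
F = -1005/23378 (F = 1005*(-1/23378) = -1005/23378 ≈ -0.042989)
12551/(-11878) - F = 12551/(-11878) - 1*(-1005/23378) = 12551*(-1/11878) + 1005/23378 = -12551/11878 + 1005/23378 = -70369972/69420971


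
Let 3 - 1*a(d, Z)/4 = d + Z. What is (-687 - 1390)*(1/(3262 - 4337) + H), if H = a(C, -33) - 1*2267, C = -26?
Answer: 4507974802/1075 ≈ 4.1935e+6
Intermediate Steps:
a(d, Z) = 12 - 4*Z - 4*d (a(d, Z) = 12 - 4*(d + Z) = 12 - 4*(Z + d) = 12 + (-4*Z - 4*d) = 12 - 4*Z - 4*d)
H = -2019 (H = (12 - 4*(-33) - 4*(-26)) - 1*2267 = (12 + 132 + 104) - 2267 = 248 - 2267 = -2019)
(-687 - 1390)*(1/(3262 - 4337) + H) = (-687 - 1390)*(1/(3262 - 4337) - 2019) = -2077*(1/(-1075) - 2019) = -2077*(-1/1075 - 2019) = -2077*(-2170426/1075) = 4507974802/1075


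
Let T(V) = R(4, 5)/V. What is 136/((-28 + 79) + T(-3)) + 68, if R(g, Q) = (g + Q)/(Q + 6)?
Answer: 19720/279 ≈ 70.681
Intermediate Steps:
R(g, Q) = (Q + g)/(6 + Q)
T(V) = 9/(11*V) (T(V) = ((5 + 4)/(6 + 5))/V = (9/11)/V = ((1/11)*9)/V = 9/(11*V))
136/((-28 + 79) + T(-3)) + 68 = 136/((-28 + 79) + (9/11)/(-3)) + 68 = 136/(51 + (9/11)*(-⅓)) + 68 = 136/(51 - 3/11) + 68 = 136/(558/11) + 68 = (11/558)*136 + 68 = 748/279 + 68 = 19720/279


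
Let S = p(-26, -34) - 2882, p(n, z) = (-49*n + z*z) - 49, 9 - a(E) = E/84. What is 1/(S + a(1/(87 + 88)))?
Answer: -14700/7232401 ≈ -0.0020325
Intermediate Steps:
a(E) = 9 - E/84
p(n, z) = -49 + z**2 - 49*n (p(n, z) = (-49*n + z**2) - 49 = (z**2 - 49*n) - 49 = -49 + z**2 - 49*n)
S = -501 (S = (-49 + (-34)**2 - 49*(-26)) - 2882 = (-49 + 1156 + 1274) - 2882 = 2381 - 2882 = -501)
1/(S + a(1/(87 + 88))) = 1/(-501 + (9 - 1/(84*(87 + 88)))) = 1/(-501 + (9 - 1/84/175)) = 1/(-501 + (9 - 1/84*1/175)) = 1/(-501 + (9 - 1/14700)) = 1/(-501 + 132299/14700) = 1/(-7232401/14700) = -14700/7232401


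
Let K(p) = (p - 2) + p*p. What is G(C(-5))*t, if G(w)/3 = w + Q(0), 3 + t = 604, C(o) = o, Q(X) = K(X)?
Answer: -12621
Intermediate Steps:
K(p) = -2 + p + p² (K(p) = (-2 + p) + p² = -2 + p + p²)
Q(X) = -2 + X + X²
t = 601 (t = -3 + 604 = 601)
G(w) = -6 + 3*w (G(w) = 3*(w + (-2 + 0 + 0²)) = 3*(w + (-2 + 0 + 0)) = 3*(w - 2) = 3*(-2 + w) = -6 + 3*w)
G(C(-5))*t = (-6 + 3*(-5))*601 = (-6 - 15)*601 = -21*601 = -12621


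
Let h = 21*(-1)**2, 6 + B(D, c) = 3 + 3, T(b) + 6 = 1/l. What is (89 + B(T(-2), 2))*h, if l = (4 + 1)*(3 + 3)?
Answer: 1869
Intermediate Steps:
l = 30 (l = 5*6 = 30)
T(b) = -179/30 (T(b) = -6 + 1/30 = -179/30)
B(D, c) = 0 (B(D, c) = -6 + (3 + 3) = -6 + 6 = 0)
h = 21 (h = 21*1 = 21)
(89 + B(T(-2), 2))*h = (89 + 0)*21 = 89*21 = 1869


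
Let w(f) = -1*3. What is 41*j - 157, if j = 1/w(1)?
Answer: -512/3 ≈ -170.67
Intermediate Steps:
w(f) = -3
j = -1/3 (j = 1/(-3) = -1/3 ≈ -0.33333)
41*j - 157 = 41*(-1/3) - 157 = -41/3 - 157 = -512/3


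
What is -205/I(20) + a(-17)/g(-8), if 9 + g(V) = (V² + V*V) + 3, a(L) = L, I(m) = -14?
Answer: 6193/427 ≈ 14.504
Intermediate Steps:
g(V) = -6 + 2*V² (g(V) = -9 + ((V² + V*V) + 3) = -9 + ((V² + V²) + 3) = -9 + (2*V² + 3) = -9 + (3 + 2*V²) = -6 + 2*V²)
-205/I(20) + a(-17)/g(-8) = -205/(-14) - 17/(-6 + 2*(-8)²) = -205*(-1/14) - 17/(-6 + 2*64) = 205/14 - 17/(-6 + 128) = 205/14 - 17/122 = 6193/427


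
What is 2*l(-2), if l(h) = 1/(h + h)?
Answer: -½ ≈ -0.50000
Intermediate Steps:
l(h) = 1/(2*h)
2*l(-2) = 2*((½)/(-2)) = 2*((½)*(-½)) = 2*(-¼) = -½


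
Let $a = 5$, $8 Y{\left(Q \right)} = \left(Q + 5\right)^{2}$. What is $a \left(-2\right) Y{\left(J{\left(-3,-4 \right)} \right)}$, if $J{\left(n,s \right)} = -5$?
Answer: $0$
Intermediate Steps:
$Y{\left(Q \right)} = \frac{\left(5 + Q\right)^{2}}{8}$ ($Y{\left(Q \right)} = \frac{\left(Q + 5\right)^{2}}{8} = \frac{\left(5 + Q\right)^{2}}{8}$)
$a \left(-2\right) Y{\left(J{\left(-3,-4 \right)} \right)} = 5 \left(-2\right) \frac{\left(5 - 5\right)^{2}}{8} = - 10 \frac{0^{2}}{8} = - 10 \cdot \frac{1}{8} \cdot 0 = \left(-10\right) 0 = 0$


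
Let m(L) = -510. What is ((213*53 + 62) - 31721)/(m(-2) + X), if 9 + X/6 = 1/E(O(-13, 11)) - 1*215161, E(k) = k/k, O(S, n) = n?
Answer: 3395/215254 ≈ 0.015772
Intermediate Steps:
E(k) = 1
X = -1291014 (X = -54 + 6*(1/1 - 1*215161) = -54 + 6*(1 - 215161) = -54 + 6*(-215160) = -54 - 1290960 = -1291014)
((213*53 + 62) - 31721)/(m(-2) + X) = ((213*53 + 62) - 31721)/(-510 - 1291014) = ((11289 + 62) - 31721)/(-1291524) = (11351 - 31721)*(-1/1291524) = -20370*(-1/1291524) = 3395/215254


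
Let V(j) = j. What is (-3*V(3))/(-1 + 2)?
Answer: -9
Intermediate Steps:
(-3*V(3))/(-1 + 2) = (-3*3)/(-1 + 2) = -9/1 = -9*1 = -9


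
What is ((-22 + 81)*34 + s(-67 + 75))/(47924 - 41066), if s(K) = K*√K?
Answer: 1003/3429 + 8*√2/3429 ≈ 0.29580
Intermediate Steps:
s(K) = K^(3/2)
((-22 + 81)*34 + s(-67 + 75))/(47924 - 41066) = ((-22 + 81)*34 + (-67 + 75)^(3/2))/(47924 - 41066) = (59*34 + 8^(3/2))/6858 = (2006 + 16*√2)*(1/6858) = 1003/3429 + 8*√2/3429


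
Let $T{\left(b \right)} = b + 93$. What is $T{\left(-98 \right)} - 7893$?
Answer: $-7898$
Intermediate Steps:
$T{\left(b \right)} = 93 + b$
$T{\left(-98 \right)} - 7893 = \left(93 - 98\right) - 7893 = -5 - 7893 = -7898$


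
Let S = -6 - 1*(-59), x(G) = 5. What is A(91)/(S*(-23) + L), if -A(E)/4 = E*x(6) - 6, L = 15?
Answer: 449/301 ≈ 1.4917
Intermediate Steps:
A(E) = 24 - 20*E (A(E) = -4*(E*5 - 6) = -4*(5*E - 6) = -4*(-6 + 5*E) = 24 - 20*E)
S = 53 (S = -6 + 59 = 53)
A(91)/(S*(-23) + L) = (24 - 20*91)/(53*(-23) + 15) = (24 - 1820)/(-1219 + 15) = -1796/(-1204) = -1796*(-1/1204) = 449/301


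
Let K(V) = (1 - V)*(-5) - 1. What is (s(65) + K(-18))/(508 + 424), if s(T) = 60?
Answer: -9/233 ≈ -0.038627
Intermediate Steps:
K(V) = -6 + 5*V (K(V) = (-5 + 5*V) - 1 = -6 + 5*V)
(s(65) + K(-18))/(508 + 424) = (60 + (-6 + 5*(-18)))/(508 + 424) = (60 + (-6 - 90))/932 = (60 - 96)*(1/932) = -36*1/932 = -9/233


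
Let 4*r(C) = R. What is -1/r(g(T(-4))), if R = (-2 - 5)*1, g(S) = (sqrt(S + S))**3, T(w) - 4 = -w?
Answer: 4/7 ≈ 0.57143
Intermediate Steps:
T(w) = 4 - w
g(S) = 2*sqrt(2)*S**(3/2) (g(S) = (sqrt(2*S))**3 = (sqrt(2)*sqrt(S))**3 = 2*sqrt(2)*S**(3/2))
R = -7 (R = -7*1 = -7)
r(C) = -7/4 (r(C) = (1/4)*(-7) = -7/4)
-1/r(g(T(-4))) = -1/(-7/4) = -1*(-4/7) = 4/7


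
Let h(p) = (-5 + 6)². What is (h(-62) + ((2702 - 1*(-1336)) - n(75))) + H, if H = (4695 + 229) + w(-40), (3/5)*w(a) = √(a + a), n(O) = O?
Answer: 8888 + 20*I*√5/3 ≈ 8888.0 + 14.907*I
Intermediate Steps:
h(p) = 1 (h(p) = 1² = 1)
w(a) = 5*√2*√a/3 (w(a) = 5*√(a + a)/3 = 5*√(2*a)/3 = 5*(√2*√a)/3 = 5*√2*√a/3)
H = 4924 + 20*I*√5/3 (H = (4695 + 229) + 5*√2*√(-40)/3 = 4924 + 5*√2*(2*I*√10)/3 = 4924 + 20*I*√5/3 ≈ 4924.0 + 14.907*I)
(h(-62) + ((2702 - 1*(-1336)) - n(75))) + H = (1 + ((2702 - 1*(-1336)) - 1*75)) + (4924 + 20*I*√5/3) = (1 + ((2702 + 1336) - 75)) + (4924 + 20*I*√5/3) = (1 + (4038 - 75)) + (4924 + 20*I*√5/3) = (1 + 3963) + (4924 + 20*I*√5/3) = 3964 + (4924 + 20*I*√5/3) = 8888 + 20*I*√5/3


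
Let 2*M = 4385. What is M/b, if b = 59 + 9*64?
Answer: 877/254 ≈ 3.4528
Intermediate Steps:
M = 4385/2 (M = (1/2)*4385 = 4385/2 ≈ 2192.5)
b = 635 (b = 59 + 576 = 635)
M/b = (4385/2)/635 = (4385/2)*(1/635) = 877/254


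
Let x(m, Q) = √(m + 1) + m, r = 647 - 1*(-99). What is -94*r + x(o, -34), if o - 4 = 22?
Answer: -70098 + 3*√3 ≈ -70093.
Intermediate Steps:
o = 26 (o = 4 + 22 = 26)
r = 746 (r = 647 + 99 = 746)
x(m, Q) = m + √(1 + m) (x(m, Q) = √(1 + m) + m = m + √(1 + m))
-94*r + x(o, -34) = -94*746 + (26 + √(1 + 26)) = -70124 + (26 + √27) = -70124 + (26 + 3*√3) = -70098 + 3*√3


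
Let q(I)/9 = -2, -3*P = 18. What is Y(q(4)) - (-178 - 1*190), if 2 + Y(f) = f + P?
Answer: 342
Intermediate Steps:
P = -6 (P = -1/3*18 = -6)
q(I) = -18 (q(I) = 9*(-2) = -18)
Y(f) = -8 + f (Y(f) = -2 + (f - 6) = -2 + (-6 + f) = -8 + f)
Y(q(4)) - (-178 - 1*190) = (-8 - 18) - (-178 - 1*190) = -26 - (-178 - 190) = -26 - 1*(-368) = -26 + 368 = 342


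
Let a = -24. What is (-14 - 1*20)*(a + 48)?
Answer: -816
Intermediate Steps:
(-14 - 1*20)*(a + 48) = (-14 - 1*20)*(-24 + 48) = (-14 - 20)*24 = -34*24 = -816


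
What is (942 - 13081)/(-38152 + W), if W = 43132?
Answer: -12139/4980 ≈ -2.4375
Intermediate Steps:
(942 - 13081)/(-38152 + W) = (942 - 13081)/(-38152 + 43132) = -12139/4980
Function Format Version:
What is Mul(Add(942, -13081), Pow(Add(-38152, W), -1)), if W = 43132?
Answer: Rational(-12139, 4980) ≈ -2.4375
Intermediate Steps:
Mul(Add(942, -13081), Pow(Add(-38152, W), -1)) = Mul(Add(942, -13081), Pow(Add(-38152, 43132), -1)) = Mul(-12139, Pow(4980, -1)) = Mul(-12139, Rational(1, 4980)) = Rational(-12139, 4980)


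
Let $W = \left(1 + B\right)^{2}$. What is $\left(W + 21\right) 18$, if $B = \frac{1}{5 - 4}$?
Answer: $450$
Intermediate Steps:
$B = 1$ ($B = 1^{-1} = 1$)
$W = 4$ ($W = \left(1 + 1\right)^{2} = 2^{2} = 4$)
$\left(W + 21\right) 18 = \left(4 + 21\right) 18 = 25 \cdot 18 = 450$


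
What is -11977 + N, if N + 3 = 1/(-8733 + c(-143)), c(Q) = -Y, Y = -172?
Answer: -102560781/8561 ≈ -11980.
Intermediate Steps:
c(Q) = 172 (c(Q) = -1*(-172) = 172)
N = -25684/8561 (N = -3 + 1/(-8733 + 172) = -3 + 1/(-8561) = -3 - 1/8561 = -25684/8561 ≈ -3.0001)
-11977 + N = -11977 - 25684/8561 = -102560781/8561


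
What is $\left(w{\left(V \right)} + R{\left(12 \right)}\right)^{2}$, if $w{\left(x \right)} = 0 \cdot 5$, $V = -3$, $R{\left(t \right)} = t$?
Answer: $144$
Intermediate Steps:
$w{\left(x \right)} = 0$
$\left(w{\left(V \right)} + R{\left(12 \right)}\right)^{2} = \left(0 + 12\right)^{2} = 12^{2} = 144$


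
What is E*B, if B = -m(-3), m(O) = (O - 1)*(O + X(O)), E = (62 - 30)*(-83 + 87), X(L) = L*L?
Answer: 3072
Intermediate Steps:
X(L) = L²
E = 128 (E = 32*4 = 128)
m(O) = (-1 + O)*(O + O²) (m(O) = (O - 1)*(O + O²) = (-1 + O)*(O + O²))
B = 24 (B = -((-3)³ - 1*(-3)) = -(-27 + 3) = -1*(-24) = 24)
E*B = 128*24 = 3072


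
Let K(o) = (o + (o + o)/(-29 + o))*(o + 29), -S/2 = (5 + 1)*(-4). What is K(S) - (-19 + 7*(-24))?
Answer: 81169/19 ≈ 4272.1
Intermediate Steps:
S = 48 (S = -2*(5 + 1)*(-4) = -12*(-4) = -2*(-24) = 48)
K(o) = (29 + o)*(o + 2*o/(-29 + o)) (K(o) = (o + (2*o)/(-29 + o))*(29 + o) = (o + 2*o/(-29 + o))*(29 + o) = (29 + o)*(o + 2*o/(-29 + o)))
K(S) - (-19 + 7*(-24)) = 48*(-783 + 48² + 2*48)/(-29 + 48) - (-19 + 7*(-24)) = 48*(-783 + 2304 + 96)/19 - (-19 - 168) = 48*(1/19)*1617 - 1*(-187) = 77616/19 + 187 = 81169/19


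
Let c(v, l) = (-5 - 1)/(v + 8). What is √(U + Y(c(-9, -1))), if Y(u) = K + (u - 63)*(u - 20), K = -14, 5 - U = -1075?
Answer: 2*√466 ≈ 43.174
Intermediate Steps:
U = 1080 (U = 5 - 1*(-1075) = 5 + 1075 = 1080)
c(v, l) = -6/(8 + v)
Y(u) = -14 + (-63 + u)*(-20 + u) (Y(u) = -14 + (u - 63)*(u - 20) = -14 + (-63 + u)*(-20 + u))
√(U + Y(c(-9, -1))) = √(1080 + (1246 + (-6/(8 - 9))² - (-498)/(8 - 9))) = √(1080 + (1246 + (-6/(-1))² - (-498)/(-1))) = √(1080 + (1246 + (-6*(-1))² - (-498)*(-1))) = √(1080 + (1246 + 6² - 83*6)) = √(1080 + (1246 + 36 - 498)) = √(1080 + 784) = √1864 = 2*√466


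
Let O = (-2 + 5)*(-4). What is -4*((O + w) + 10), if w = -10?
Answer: 48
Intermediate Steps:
O = -12 (O = 3*(-4) = -12)
-4*((O + w) + 10) = -4*((-12 - 10) + 10) = -4*(-22 + 10) = -4*(-12) = 48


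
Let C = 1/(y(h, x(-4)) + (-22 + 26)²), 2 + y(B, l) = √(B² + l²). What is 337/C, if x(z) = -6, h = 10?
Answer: 4718 + 674*√34 ≈ 8648.1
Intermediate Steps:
y(B, l) = -2 + √(B² + l²)
C = 1/(14 + 2*√34) (C = 1/((-2 + √(10² + (-6)²)) + (-22 + 26)²) = 1/((-2 + √(100 + 36)) + 4²) = 1/((-2 + √136) + 16) = 1/((-2 + 2*√34) + 16) = 1/(14 + 2*√34) ≈ 0.038968)
337/C = 337/(7/30 - √34/30)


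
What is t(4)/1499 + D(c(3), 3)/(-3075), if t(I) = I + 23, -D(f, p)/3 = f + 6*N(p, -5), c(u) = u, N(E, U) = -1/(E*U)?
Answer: 163858/7682375 ≈ 0.021329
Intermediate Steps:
N(E, U) = -1/(E*U)
D(f, p) = -3*f - 18/(5*p) (D(f, p) = -3*(f + 6*(-1/(p*(-5)))) = -3*(f + 6*(-1*(-⅕)/p)) = -3*(f + 6*(1/(5*p))) = -3*(f + 6/(5*p)) = -3*f - 18/(5*p))
t(I) = 23 + I
t(4)/1499 + D(c(3), 3)/(-3075) = (23 + 4)/1499 + (-3*3 - 18/5/3)/(-3075) = 27*(1/1499) + (-9 - 18/5*⅓)*(-1/3075) = 27/1499 + (-9 - 6/5)*(-1/3075) = 27/1499 - 51/5*(-1/3075) = 27/1499 + 17/5125 = 163858/7682375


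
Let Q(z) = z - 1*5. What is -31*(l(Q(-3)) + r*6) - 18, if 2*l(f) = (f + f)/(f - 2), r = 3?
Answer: -3004/5 ≈ -600.80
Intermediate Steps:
Q(z) = -5 + z (Q(z) = z - 5 = -5 + z)
l(f) = f/(-2 + f) (l(f) = ((f + f)/(f - 2))/2 = ((2*f)/(-2 + f))/2 = (2*f/(-2 + f))/2 = f/(-2 + f))
-31*(l(Q(-3)) + r*6) - 18 = -31*((-5 - 3)/(-2 + (-5 - 3)) + 3*6) - 18 = -31*(-8/(-2 - 8) + 18) - 18 = -31*(-8/(-10) + 18) - 18 = -31*(-8*(-1/10) + 18) - 18 = -31*(4/5 + 18) - 18 = -31*94/5 - 18 = -2914/5 - 18 = -3004/5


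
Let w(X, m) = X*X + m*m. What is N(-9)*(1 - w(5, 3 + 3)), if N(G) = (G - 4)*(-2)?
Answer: -1560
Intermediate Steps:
w(X, m) = X**2 + m**2
N(G) = 8 - 2*G (N(G) = (-4 + G)*(-2) = 8 - 2*G)
N(-9)*(1 - w(5, 3 + 3)) = (8 - 2*(-9))*(1 - (5**2 + (3 + 3)**2)) = (8 + 18)*(1 - (25 + 6**2)) = 26*(1 - (25 + 36)) = 26*(1 - 1*61) = 26*(1 - 61) = 26*(-60) = -1560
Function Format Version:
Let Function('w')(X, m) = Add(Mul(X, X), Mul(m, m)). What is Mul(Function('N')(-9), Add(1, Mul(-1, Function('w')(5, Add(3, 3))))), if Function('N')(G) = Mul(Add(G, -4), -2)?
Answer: -1560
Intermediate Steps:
Function('w')(X, m) = Add(Pow(X, 2), Pow(m, 2))
Function('N')(G) = Add(8, Mul(-2, G)) (Function('N')(G) = Mul(Add(-4, G), -2) = Add(8, Mul(-2, G)))
Mul(Function('N')(-9), Add(1, Mul(-1, Function('w')(5, Add(3, 3))))) = Mul(Add(8, Mul(-2, -9)), Add(1, Mul(-1, Add(Pow(5, 2), Pow(Add(3, 3), 2))))) = Mul(Add(8, 18), Add(1, Mul(-1, Add(25, Pow(6, 2))))) = Mul(26, Add(1, Mul(-1, Add(25, 36)))) = Mul(26, Add(1, Mul(-1, 61))) = Mul(26, Add(1, -61)) = Mul(26, -60) = -1560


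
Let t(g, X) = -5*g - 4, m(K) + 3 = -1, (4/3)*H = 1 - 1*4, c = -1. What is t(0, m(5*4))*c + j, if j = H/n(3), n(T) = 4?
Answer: 55/16 ≈ 3.4375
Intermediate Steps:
H = -9/4 (H = 3*(1 - 1*4)/4 = 3*(1 - 4)/4 = (¾)*(-3) = -9/4 ≈ -2.2500)
m(K) = -4 (m(K) = -3 - 1 = -4)
t(g, X) = -4 - 5*g
j = -9/16 (j = -9/4/4 = -9/4*¼ = -9/16 ≈ -0.56250)
t(0, m(5*4))*c + j = (-4 - 5*0)*(-1) - 9/16 = (-4 + 0)*(-1) - 9/16 = -4*(-1) - 9/16 = 4 - 9/16 = 55/16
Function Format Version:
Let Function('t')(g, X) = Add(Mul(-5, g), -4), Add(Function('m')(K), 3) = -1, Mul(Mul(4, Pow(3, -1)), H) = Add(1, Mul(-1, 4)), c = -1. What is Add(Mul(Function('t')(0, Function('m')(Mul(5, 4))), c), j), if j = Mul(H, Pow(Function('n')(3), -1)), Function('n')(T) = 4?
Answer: Rational(55, 16) ≈ 3.4375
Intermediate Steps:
H = Rational(-9, 4) (H = Mul(Rational(3, 4), Add(1, Mul(-1, 4))) = Mul(Rational(3, 4), Add(1, -4)) = Mul(Rational(3, 4), -3) = Rational(-9, 4) ≈ -2.2500)
Function('m')(K) = -4 (Function('m')(K) = Add(-3, -1) = -4)
Function('t')(g, X) = Add(-4, Mul(-5, g))
j = Rational(-9, 16) (j = Mul(Rational(-9, 4), Pow(4, -1)) = Mul(Rational(-9, 4), Rational(1, 4)) = Rational(-9, 16) ≈ -0.56250)
Add(Mul(Function('t')(0, Function('m')(Mul(5, 4))), c), j) = Add(Mul(Add(-4, Mul(-5, 0)), -1), Rational(-9, 16)) = Add(Mul(Add(-4, 0), -1), Rational(-9, 16)) = Add(Mul(-4, -1), Rational(-9, 16)) = Add(4, Rational(-9, 16)) = Rational(55, 16)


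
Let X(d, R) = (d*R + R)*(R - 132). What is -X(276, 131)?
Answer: 36287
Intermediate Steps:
X(d, R) = (-132 + R)*(R + R*d) (X(d, R) = (R*d + R)*(-132 + R) = (R + R*d)*(-132 + R) = (-132 + R)*(R + R*d))
-X(276, 131) = -131*(-132 + 131 - 132*276 + 131*276) = -131*(-132 + 131 - 36432 + 36156) = -131*(-277) = -1*(-36287) = 36287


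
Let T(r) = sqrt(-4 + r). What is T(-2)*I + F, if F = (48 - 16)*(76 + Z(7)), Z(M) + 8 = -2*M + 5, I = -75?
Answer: 1888 - 75*I*sqrt(6) ≈ 1888.0 - 183.71*I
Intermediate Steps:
Z(M) = -3 - 2*M (Z(M) = -8 + (-2*M + 5) = -8 + (5 - 2*M) = -3 - 2*M)
F = 1888 (F = (48 - 16)*(76 + (-3 - 2*7)) = 32*(76 + (-3 - 14)) = 32*(76 - 17) = 32*59 = 1888)
T(-2)*I + F = sqrt(-4 - 2)*(-75) + 1888 = sqrt(-6)*(-75) + 1888 = (I*sqrt(6))*(-75) + 1888 = -75*I*sqrt(6) + 1888 = 1888 - 75*I*sqrt(6)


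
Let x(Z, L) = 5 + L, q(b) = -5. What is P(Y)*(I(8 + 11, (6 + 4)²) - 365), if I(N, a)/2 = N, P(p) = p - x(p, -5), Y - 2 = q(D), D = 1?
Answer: 981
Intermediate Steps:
Y = -3 (Y = 2 - 5 = -3)
P(p) = p (P(p) = p - (5 - 5) = p - 1*0 = p + 0 = p)
I(N, a) = 2*N
P(Y)*(I(8 + 11, (6 + 4)²) - 365) = -3*(2*(8 + 11) - 365) = -3*(2*19 - 365) = -3*(38 - 365) = -3*(-327) = 981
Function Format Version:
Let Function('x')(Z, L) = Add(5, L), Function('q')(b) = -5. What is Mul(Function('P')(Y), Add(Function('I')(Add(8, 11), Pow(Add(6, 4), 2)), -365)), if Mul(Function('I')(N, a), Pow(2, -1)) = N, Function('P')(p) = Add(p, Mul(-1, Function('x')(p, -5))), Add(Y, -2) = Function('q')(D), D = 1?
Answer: 981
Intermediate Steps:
Y = -3 (Y = Add(2, -5) = -3)
Function('P')(p) = p (Function('P')(p) = Add(p, Mul(-1, Add(5, -5))) = Add(p, Mul(-1, 0)) = Add(p, 0) = p)
Function('I')(N, a) = Mul(2, N)
Mul(Function('P')(Y), Add(Function('I')(Add(8, 11), Pow(Add(6, 4), 2)), -365)) = Mul(-3, Add(Mul(2, Add(8, 11)), -365)) = Mul(-3, Add(Mul(2, 19), -365)) = Mul(-3, Add(38, -365)) = Mul(-3, -327) = 981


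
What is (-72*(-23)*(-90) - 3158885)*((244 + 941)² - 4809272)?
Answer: 11263640097475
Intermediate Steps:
(-72*(-23)*(-90) - 3158885)*((244 + 941)² - 4809272) = (1656*(-90) - 3158885)*(1185² - 4809272) = (-149040 - 3158885)*(1404225 - 4809272) = -3307925*(-3405047) = 11263640097475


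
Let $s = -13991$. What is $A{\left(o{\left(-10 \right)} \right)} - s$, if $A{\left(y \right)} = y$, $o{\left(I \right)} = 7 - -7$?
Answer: $14005$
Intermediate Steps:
$o{\left(I \right)} = 14$ ($o{\left(I \right)} = 7 + 7 = 14$)
$A{\left(o{\left(-10 \right)} \right)} - s = 14 - -13991 = 14 + 13991 = 14005$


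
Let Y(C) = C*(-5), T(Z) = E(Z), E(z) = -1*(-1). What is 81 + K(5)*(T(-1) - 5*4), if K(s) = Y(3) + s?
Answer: 271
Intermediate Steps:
E(z) = 1
T(Z) = 1
Y(C) = -5*C
K(s) = -15 + s (K(s) = -5*3 + s = -15 + s)
81 + K(5)*(T(-1) - 5*4) = 81 + (-15 + 5)*(1 - 5*4) = 81 - 10*(1 - 20) = 81 - 10*(-19) = 81 + 190 = 271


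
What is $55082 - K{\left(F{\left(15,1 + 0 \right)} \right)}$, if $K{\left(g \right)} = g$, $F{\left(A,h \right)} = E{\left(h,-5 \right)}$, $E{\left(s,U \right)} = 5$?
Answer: $55077$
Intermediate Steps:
$F{\left(A,h \right)} = 5$
$55082 - K{\left(F{\left(15,1 + 0 \right)} \right)} = 55082 - 5 = 55077$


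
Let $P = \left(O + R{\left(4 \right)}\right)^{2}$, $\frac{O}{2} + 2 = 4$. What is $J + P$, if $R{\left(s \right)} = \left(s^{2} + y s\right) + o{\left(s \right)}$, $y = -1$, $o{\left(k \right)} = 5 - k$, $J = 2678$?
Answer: $2967$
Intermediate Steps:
$O = 4$ ($O = -4 + 2 \cdot 4 = -4 + 8 = 4$)
$R{\left(s \right)} = 5 + s^{2} - 2 s$ ($R{\left(s \right)} = \left(s^{2} - s\right) - \left(-5 + s\right) = 5 + s^{2} - 2 s$)
$P = 289$ ($P = \left(4 + \left(5 + 4^{2} - 8\right)\right)^{2} = \left(4 + \left(5 + 16 - 8\right)\right)^{2} = \left(4 + 13\right)^{2} = 17^{2} = 289$)
$J + P = 2678 + 289 = 2967$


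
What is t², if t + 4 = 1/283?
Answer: 1279161/80089 ≈ 15.972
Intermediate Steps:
t = -1131/283 (t = -4 + 1/283 = -1131/283 ≈ -3.9965)
t² = (-1131/283)² = 1279161/80089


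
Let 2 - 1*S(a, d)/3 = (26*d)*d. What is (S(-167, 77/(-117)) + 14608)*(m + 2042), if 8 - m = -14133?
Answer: 82819027048/351 ≈ 2.3595e+8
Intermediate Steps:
m = 14141 (m = 8 - 1*(-14133) = 8 + 14133 = 14141)
S(a, d) = 6 - 78*d² (S(a, d) = 6 - 3*26*d*d = 6 - 78*d²)
(S(-167, 77/(-117)) + 14608)*(m + 2042) = ((6 - 78*(77/(-117))²) + 14608)*(14141 + 2042) = ((6 - 78*(77*(-1/117))²) + 14608)*16183 = ((6 - 78*(-77/117)²) + 14608)*16183 = ((6 - 78*5929/13689) + 14608)*16183 = ((6 - 11858/351) + 14608)*16183 = (-9752/351 + 14608)*16183 = (5117656/351)*16183 = 82819027048/351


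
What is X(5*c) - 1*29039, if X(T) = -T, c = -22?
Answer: -28929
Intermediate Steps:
X(5*c) - 1*29039 = -5*(-22) - 1*29039 = -1*(-110) - 29039 = 110 - 29039 = -28929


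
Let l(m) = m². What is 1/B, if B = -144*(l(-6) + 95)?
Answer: -1/18864 ≈ -5.3011e-5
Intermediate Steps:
B = -18864 (B = -144*((-6)² + 95) = -144*(36 + 95) = -144*131 = -18864)
1/B = 1/(-18864) = -1/18864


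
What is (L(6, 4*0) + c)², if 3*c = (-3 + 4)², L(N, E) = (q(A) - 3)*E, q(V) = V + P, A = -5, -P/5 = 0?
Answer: ⅑ ≈ 0.11111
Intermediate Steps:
P = 0 (P = -5*0 = 0)
q(V) = V (q(V) = V + 0 = V)
L(N, E) = -8*E (L(N, E) = (-5 - 3)*E = -8*E)
c = ⅓ (c = (-3 + 4)²/3 = (⅓)*1² = (⅓)*1 = ⅓ ≈ 0.33333)
(L(6, 4*0) + c)² = (-32*0 + ⅓)² = (-8*0 + ⅓)² = (0 + ⅓)² = (⅓)² = ⅑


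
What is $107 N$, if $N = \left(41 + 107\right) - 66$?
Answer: $8774$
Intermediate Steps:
$N = 82$ ($N = 148 - 66 = 82$)
$107 N = 107 \cdot 82 = 8774$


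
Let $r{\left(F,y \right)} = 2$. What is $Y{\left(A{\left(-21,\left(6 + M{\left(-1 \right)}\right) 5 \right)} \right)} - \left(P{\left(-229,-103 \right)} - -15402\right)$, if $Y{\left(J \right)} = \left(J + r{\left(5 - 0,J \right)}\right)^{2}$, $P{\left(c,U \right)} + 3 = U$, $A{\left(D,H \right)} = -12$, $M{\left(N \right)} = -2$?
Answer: $-15196$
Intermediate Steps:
$P{\left(c,U \right)} = -3 + U$
$Y{\left(J \right)} = \left(2 + J\right)^{2}$ ($Y{\left(J \right)} = \left(J + 2\right)^{2} = \left(2 + J\right)^{2}$)
$Y{\left(A{\left(-21,\left(6 + M{\left(-1 \right)}\right) 5 \right)} \right)} - \left(P{\left(-229,-103 \right)} - -15402\right) = \left(2 - 12\right)^{2} - \left(\left(-3 - 103\right) - -15402\right) = \left(-10\right)^{2} - \left(-106 + 15402\right) = 100 - 15296 = -15196$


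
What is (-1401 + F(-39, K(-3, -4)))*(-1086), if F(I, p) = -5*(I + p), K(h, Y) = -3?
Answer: 1293426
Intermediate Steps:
F(I, p) = -5*I - 5*p
(-1401 + F(-39, K(-3, -4)))*(-1086) = (-1401 + (-5*(-39) - 5*(-3)))*(-1086) = (-1401 + (195 + 15))*(-1086) = (-1401 + 210)*(-1086) = -1191*(-1086) = 1293426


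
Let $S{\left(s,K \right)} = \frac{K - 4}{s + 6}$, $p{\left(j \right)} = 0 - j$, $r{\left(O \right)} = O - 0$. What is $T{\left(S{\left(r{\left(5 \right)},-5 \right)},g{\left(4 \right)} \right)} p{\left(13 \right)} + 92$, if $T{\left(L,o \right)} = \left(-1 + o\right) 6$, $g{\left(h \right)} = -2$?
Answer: $326$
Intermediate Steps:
$r{\left(O \right)} = O$ ($r{\left(O \right)} = O + 0 = O$)
$p{\left(j \right)} = - j$
$S{\left(s,K \right)} = \frac{-4 + K}{6 + s}$
$T{\left(L,o \right)} = -6 + 6 o$
$T{\left(S{\left(r{\left(5 \right)},-5 \right)},g{\left(4 \right)} \right)} p{\left(13 \right)} + 92 = \left(-6 + 6 \left(-2\right)\right) \left(\left(-1\right) 13\right) + 92 = \left(-6 - 12\right) \left(-13\right) + 92 = \left(-18\right) \left(-13\right) + 92 = 234 + 92 = 326$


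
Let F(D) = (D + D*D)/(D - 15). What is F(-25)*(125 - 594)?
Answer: 7035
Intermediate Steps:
F(D) = (D + D²)/(-15 + D)
F(-25)*(125 - 594) = (-25*(1 - 25)/(-15 - 25))*(125 - 594) = -25*(-24)/(-40)*(-469) = -25*(-1/40)*(-24)*(-469) = -15*(-469) = 7035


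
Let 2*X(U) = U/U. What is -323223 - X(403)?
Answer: -646447/2 ≈ -3.2322e+5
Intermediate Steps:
X(U) = ½ (X(U) = (U/U)/2 = (½)*1 = ½)
-323223 - X(403) = -323223 - 1*½ = -323223 - ½ = -646447/2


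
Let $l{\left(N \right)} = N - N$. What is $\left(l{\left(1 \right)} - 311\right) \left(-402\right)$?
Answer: $125022$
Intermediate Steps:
$l{\left(N \right)} = 0$
$\left(l{\left(1 \right)} - 311\right) \left(-402\right) = \left(0 - 311\right) \left(-402\right) = \left(-311\right) \left(-402\right) = 125022$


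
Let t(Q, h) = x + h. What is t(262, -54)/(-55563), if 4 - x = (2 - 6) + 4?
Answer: 50/55563 ≈ 0.00089988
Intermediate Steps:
x = 4 (x = 4 - ((2 - 6) + 4) = 4 - (-4 + 4) = 4 - 1*0 = 4 + 0 = 4)
t(Q, h) = 4 + h
t(262, -54)/(-55563) = (4 - 54)/(-55563) = -50*(-1/55563) = 50/55563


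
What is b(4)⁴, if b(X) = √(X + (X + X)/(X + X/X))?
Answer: 784/25 ≈ 31.360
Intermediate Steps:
b(X) = √(X + 2*X/(1 + X)) (b(X) = √(X + (2*X)/(X + 1)) = √(X + (2*X)/(1 + X)) = √(X + 2*X/(1 + X)))
b(4)⁴ = (√(4*(3 + 4)/(1 + 4)))⁴ = (√(4*7/5))⁴ = (√(4*(⅕)*7))⁴ = (√(28/5))⁴ = (2*√35/5)⁴ = 784/25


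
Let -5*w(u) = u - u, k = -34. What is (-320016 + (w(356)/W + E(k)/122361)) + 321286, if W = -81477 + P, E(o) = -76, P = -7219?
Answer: 155398394/122361 ≈ 1270.0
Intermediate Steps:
W = -88696 (W = -81477 - 7219 = -88696)
w(u) = 0 (w(u) = -(u - u)/5 = -1/5*0 = 0)
(-320016 + (w(356)/W + E(k)/122361)) + 321286 = (-320016 + (0/(-88696) - 76/122361)) + 321286 = (-320016 + (0*(-1/88696) - 76*1/122361)) + 321286 = (-320016 + (0 - 76/122361)) + 321286 = (-320016 - 76/122361) + 321286 = -39157477852/122361 + 321286 = 155398394/122361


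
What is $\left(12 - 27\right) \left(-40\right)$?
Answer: $600$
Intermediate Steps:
$\left(12 - 27\right) \left(-40\right) = \left(-15\right) \left(-40\right) = 600$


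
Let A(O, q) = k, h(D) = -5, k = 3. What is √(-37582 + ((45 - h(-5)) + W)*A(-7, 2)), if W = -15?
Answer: I*√37477 ≈ 193.59*I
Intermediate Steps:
A(O, q) = 3
√(-37582 + ((45 - h(-5)) + W)*A(-7, 2)) = √(-37582 + ((45 - 1*(-5)) - 15)*3) = √(-37582 + ((45 + 5) - 15)*3) = √(-37582 + (50 - 15)*3) = √(-37582 + 35*3) = √(-37582 + 105) = √(-37477) = I*√37477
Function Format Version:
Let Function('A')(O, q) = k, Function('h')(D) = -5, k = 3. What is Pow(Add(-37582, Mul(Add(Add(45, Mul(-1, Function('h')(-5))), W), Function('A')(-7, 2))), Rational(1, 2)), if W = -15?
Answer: Mul(I, Pow(37477, Rational(1, 2))) ≈ Mul(193.59, I)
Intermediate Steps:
Function('A')(O, q) = 3
Pow(Add(-37582, Mul(Add(Add(45, Mul(-1, Function('h')(-5))), W), Function('A')(-7, 2))), Rational(1, 2)) = Pow(Add(-37582, Mul(Add(Add(45, Mul(-1, -5)), -15), 3)), Rational(1, 2)) = Pow(Add(-37582, Mul(Add(Add(45, 5), -15), 3)), Rational(1, 2)) = Pow(Add(-37582, Mul(Add(50, -15), 3)), Rational(1, 2)) = Pow(Add(-37582, Mul(35, 3)), Rational(1, 2)) = Pow(Add(-37582, 105), Rational(1, 2)) = Pow(-37477, Rational(1, 2)) = Mul(I, Pow(37477, Rational(1, 2)))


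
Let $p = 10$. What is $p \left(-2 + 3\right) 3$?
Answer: $30$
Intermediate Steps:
$p \left(-2 + 3\right) 3 = 10 \left(-2 + 3\right) 3 = 10 \cdot 1 \cdot 3 = 10 \cdot 3 = 30$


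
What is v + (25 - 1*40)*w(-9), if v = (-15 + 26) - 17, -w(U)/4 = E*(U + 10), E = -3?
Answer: -186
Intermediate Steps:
w(U) = 120 + 12*U (w(U) = -(-12)*(U + 10) = -(-12)*(10 + U) = -4*(-30 - 3*U) = 120 + 12*U)
v = -6 (v = 11 - 17 = -6)
v + (25 - 1*40)*w(-9) = -6 + (25 - 1*40)*(120 + 12*(-9)) = -6 + (25 - 40)*(120 - 108) = -6 - 15*12 = -6 - 180 = -186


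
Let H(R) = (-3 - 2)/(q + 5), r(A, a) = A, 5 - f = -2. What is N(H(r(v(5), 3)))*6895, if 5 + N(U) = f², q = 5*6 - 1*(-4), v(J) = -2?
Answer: 303380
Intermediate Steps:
f = 7 (f = 5 - 1*(-2) = 5 + 2 = 7)
q = 34 (q = 30 + 4 = 34)
H(R) = -5/39 (H(R) = (-3 - 2)/(34 + 5) = -5/39)
N(U) = 44 (N(U) = -5 + 7² = -5 + 49 = 44)
N(H(r(v(5), 3)))*6895 = 44*6895 = 303380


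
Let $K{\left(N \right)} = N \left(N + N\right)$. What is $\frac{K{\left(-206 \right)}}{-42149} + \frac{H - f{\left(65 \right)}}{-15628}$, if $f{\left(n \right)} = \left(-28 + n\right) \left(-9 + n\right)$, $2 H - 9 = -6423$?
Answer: $- \frac{1103875045}{658704572} \approx -1.6758$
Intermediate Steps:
$H = -3207$ ($H = \frac{9}{2} + \frac{1}{2} \left(-6423\right) = \frac{9}{2} - \frac{6423}{2} = -3207$)
$K{\left(N \right)} = 2 N^{2}$ ($K{\left(N \right)} = N 2 N = 2 N^{2}$)
$\frac{K{\left(-206 \right)}}{-42149} + \frac{H - f{\left(65 \right)}}{-15628} = \frac{2 \left(-206\right)^{2}}{-42149} + \frac{-3207 - \left(252 + 65^{2} - 2405\right)}{-15628} = 2 \cdot 42436 \left(- \frac{1}{42149}\right) + \left(-3207 - \left(252 + 4225 - 2405\right)\right) \left(- \frac{1}{15628}\right) = 84872 \left(- \frac{1}{42149}\right) + \left(-3207 - 2072\right) \left(- \frac{1}{15628}\right) = - \frac{84872}{42149} + \left(-3207 - 2072\right) \left(- \frac{1}{15628}\right) = - \frac{84872}{42149} - - \frac{5279}{15628} = - \frac{84872}{42149} + \frac{5279}{15628} = - \frac{1103875045}{658704572}$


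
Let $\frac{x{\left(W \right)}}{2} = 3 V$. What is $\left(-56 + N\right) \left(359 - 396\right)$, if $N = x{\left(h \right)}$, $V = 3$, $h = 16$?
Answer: $1406$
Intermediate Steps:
$x{\left(W \right)} = 18$ ($x{\left(W \right)} = 2 \cdot 3 \cdot 3 = 2 \cdot 9 = 18$)
$N = 18$
$\left(-56 + N\right) \left(359 - 396\right) = \left(-56 + 18\right) \left(359 - 396\right) = \left(-38\right) \left(-37\right) = 1406$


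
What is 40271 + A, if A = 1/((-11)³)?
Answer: 53600700/1331 ≈ 40271.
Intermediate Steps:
A = -1/1331 (A = 1/(-1331) = -1/1331 ≈ -0.00075131)
40271 + A = 40271 - 1/1331 = 53600700/1331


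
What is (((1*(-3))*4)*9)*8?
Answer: -864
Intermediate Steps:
(((1*(-3))*4)*9)*8 = (-3*4*9)*8 = -12*9*8 = -108*8 = -864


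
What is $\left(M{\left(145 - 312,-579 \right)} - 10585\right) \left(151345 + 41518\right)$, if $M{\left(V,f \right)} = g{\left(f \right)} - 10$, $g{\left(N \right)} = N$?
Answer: $-2155051162$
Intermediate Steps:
$M{\left(V,f \right)} = -10 + f$ ($M{\left(V,f \right)} = f - 10 = -10 + f$)
$\left(M{\left(145 - 312,-579 \right)} - 10585\right) \left(151345 + 41518\right) = \left(\left(-10 - 579\right) - 10585\right) \left(151345 + 41518\right) = \left(-589 - 10585\right) 192863 = \left(-11174\right) 192863 = -2155051162$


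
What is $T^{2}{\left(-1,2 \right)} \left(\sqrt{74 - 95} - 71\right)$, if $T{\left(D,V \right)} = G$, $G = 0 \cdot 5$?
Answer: $0$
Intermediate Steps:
$G = 0$
$T{\left(D,V \right)} = 0$
$T^{2}{\left(-1,2 \right)} \left(\sqrt{74 - 95} - 71\right) = 0^{2} \left(\sqrt{74 - 95} - 71\right) = 0 \left(\sqrt{-21} + \left(-146 + 75\right)\right) = 0 \left(i \sqrt{21} - 71\right) = 0 \left(-71 + i \sqrt{21}\right) = 0$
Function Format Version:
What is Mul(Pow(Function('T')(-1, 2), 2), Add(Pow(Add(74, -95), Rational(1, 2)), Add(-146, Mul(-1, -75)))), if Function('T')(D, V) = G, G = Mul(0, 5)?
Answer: 0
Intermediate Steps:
G = 0
Function('T')(D, V) = 0
Mul(Pow(Function('T')(-1, 2), 2), Add(Pow(Add(74, -95), Rational(1, 2)), Add(-146, Mul(-1, -75)))) = Mul(Pow(0, 2), Add(Pow(Add(74, -95), Rational(1, 2)), Add(-146, Mul(-1, -75)))) = Mul(0, Add(Pow(-21, Rational(1, 2)), Add(-146, 75))) = Mul(0, Add(Mul(I, Pow(21, Rational(1, 2))), -71)) = Mul(0, Add(-71, Mul(I, Pow(21, Rational(1, 2))))) = 0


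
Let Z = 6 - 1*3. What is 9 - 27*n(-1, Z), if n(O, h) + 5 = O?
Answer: 171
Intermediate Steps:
Z = 3 (Z = 6 - 3 = 3)
n(O, h) = -5 + O
9 - 27*n(-1, Z) = 9 - 27*(-5 - 1) = 9 - 27*(-6) = 9 + 162 = 171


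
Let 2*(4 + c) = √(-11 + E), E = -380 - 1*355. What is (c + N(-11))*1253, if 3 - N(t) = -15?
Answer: 17542 + 1253*I*√746/2 ≈ 17542.0 + 17112.0*I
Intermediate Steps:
E = -735 (E = -380 - 355 = -735)
c = -4 + I*√746/2 (c = -4 + √(-11 - 735)/2 = -4 + √(-746)/2 = -4 + (I*√746)/2 = -4 + I*√746/2 ≈ -4.0 + 13.656*I)
N(t) = 18 (N(t) = 3 - 1*(-15) = 3 + 15 = 18)
(c + N(-11))*1253 = ((-4 + I*√746/2) + 18)*1253 = (14 + I*√746/2)*1253 = 17542 + 1253*I*√746/2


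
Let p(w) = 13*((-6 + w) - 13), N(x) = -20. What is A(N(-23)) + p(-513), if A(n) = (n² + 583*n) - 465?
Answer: -18641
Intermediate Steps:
p(w) = -247 + 13*w (p(w) = 13*(-19 + w) = -247 + 13*w)
A(n) = -465 + n² + 583*n
A(N(-23)) + p(-513) = (-465 + (-20)² + 583*(-20)) + (-247 + 13*(-513)) = (-465 + 400 - 11660) + (-247 - 6669) = -11725 - 6916 = -18641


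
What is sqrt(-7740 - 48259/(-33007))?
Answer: I*sqrt(8430843374447)/33007 ≈ 87.969*I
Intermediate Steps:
sqrt(-7740 - 48259/(-33007)) = sqrt(-7740 - 48259*(-1/33007)) = sqrt(-7740 + 48259/33007) = sqrt(-255425921/33007) = I*sqrt(8430843374447)/33007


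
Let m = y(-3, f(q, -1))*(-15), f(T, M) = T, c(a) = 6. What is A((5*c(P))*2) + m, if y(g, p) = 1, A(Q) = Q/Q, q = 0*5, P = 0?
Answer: -14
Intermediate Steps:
q = 0
A(Q) = 1
m = -15 (m = 1*(-15) = -15)
A((5*c(P))*2) + m = 1 - 15 = -14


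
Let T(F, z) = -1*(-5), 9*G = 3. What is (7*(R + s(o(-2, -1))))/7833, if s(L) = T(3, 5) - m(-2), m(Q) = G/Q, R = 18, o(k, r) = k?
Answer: 139/6714 ≈ 0.020703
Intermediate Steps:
G = ⅓ (G = (⅑)*3 = ⅓ ≈ 0.33333)
T(F, z) = 5
m(Q) = 1/(3*Q)
s(L) = 31/6 (s(L) = 5 - 1/(3*(-2)) = 5 - (-1)/(3*2) = 5 - 1*(-⅙) = 5 + ⅙ = 31/6)
(7*(R + s(o(-2, -1))))/7833 = (7*(18 + 31/6))/7833 = (7*(139/6))*(1/7833) = (973/6)*(1/7833) = 139/6714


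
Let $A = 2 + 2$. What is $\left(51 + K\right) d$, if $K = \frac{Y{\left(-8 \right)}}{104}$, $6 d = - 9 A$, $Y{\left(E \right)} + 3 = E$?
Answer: $- \frac{15879}{52} \approx -305.37$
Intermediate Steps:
$Y{\left(E \right)} = -3 + E$
$A = 4$
$d = -6$ ($d = \frac{\left(-9\right) 4}{6} = \frac{1}{6} \left(-36\right) = -6$)
$K = - \frac{11}{104}$ ($K = \frac{-3 - 8}{104} = \left(-11\right) \frac{1}{104} = - \frac{11}{104} \approx -0.10577$)
$\left(51 + K\right) d = \left(51 - \frac{11}{104}\right) \left(-6\right) = \frac{5293}{104} \left(-6\right) = - \frac{15879}{52}$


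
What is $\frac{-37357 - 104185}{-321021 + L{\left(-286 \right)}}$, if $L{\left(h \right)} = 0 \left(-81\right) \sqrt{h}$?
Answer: $\frac{141542}{321021} \approx 0.44091$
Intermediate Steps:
$L{\left(h \right)} = 0$ ($L{\left(h \right)} = 0 \sqrt{h} = 0$)
$\frac{-37357 - 104185}{-321021 + L{\left(-286 \right)}} = \frac{-37357 - 104185}{-321021 + 0} = - \frac{141542}{-321021} = \left(-141542\right) \left(- \frac{1}{321021}\right) = \frac{141542}{321021}$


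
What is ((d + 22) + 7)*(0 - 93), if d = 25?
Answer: -5022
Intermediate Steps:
((d + 22) + 7)*(0 - 93) = ((25 + 22) + 7)*(0 - 93) = (47 + 7)*(-93) = 54*(-93) = -5022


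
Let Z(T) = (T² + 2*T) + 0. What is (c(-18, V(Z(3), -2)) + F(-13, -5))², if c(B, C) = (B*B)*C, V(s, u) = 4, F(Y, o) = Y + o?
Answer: 1633284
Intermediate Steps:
Z(T) = T² + 2*T
c(B, C) = C*B² (c(B, C) = B²*C = C*B²)
(c(-18, V(Z(3), -2)) + F(-13, -5))² = (4*(-18)² + (-13 - 5))² = (4*324 - 18)² = (1296 - 18)² = 1278² = 1633284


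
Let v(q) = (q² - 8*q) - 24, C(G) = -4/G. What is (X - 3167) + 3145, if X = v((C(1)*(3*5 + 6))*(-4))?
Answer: 110162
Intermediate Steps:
v(q) = -24 + q² - 8*q
X = 110184 (X = -24 + (((-4/1)*(3*5 + 6))*(-4))² - 8*(-4/1)*(3*5 + 6)*(-4) = -24 + (((-4*1)*(15 + 6))*(-4))² - 8*(-4*1)*(15 + 6)*(-4) = -24 + (-4*21*(-4))² - 8*(-4*21)*(-4) = -24 + (-84*(-4))² - (-672)*(-4) = -24 + 336² - 8*336 = -24 + 112896 - 2688 = 110184)
(X - 3167) + 3145 = (110184 - 3167) + 3145 = 107017 + 3145 = 110162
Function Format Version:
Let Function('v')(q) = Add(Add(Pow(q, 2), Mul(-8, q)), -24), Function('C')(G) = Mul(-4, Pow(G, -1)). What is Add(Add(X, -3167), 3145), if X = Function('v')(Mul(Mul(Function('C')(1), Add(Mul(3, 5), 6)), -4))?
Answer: 110162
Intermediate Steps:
Function('v')(q) = Add(-24, Pow(q, 2), Mul(-8, q))
X = 110184 (X = Add(-24, Pow(Mul(Mul(Mul(-4, Pow(1, -1)), Add(Mul(3, 5), 6)), -4), 2), Mul(-8, Mul(Mul(Mul(-4, Pow(1, -1)), Add(Mul(3, 5), 6)), -4))) = Add(-24, Pow(Mul(Mul(Mul(-4, 1), Add(15, 6)), -4), 2), Mul(-8, Mul(Mul(Mul(-4, 1), Add(15, 6)), -4))) = Add(-24, Pow(Mul(Mul(-4, 21), -4), 2), Mul(-8, Mul(Mul(-4, 21), -4))) = Add(-24, Pow(Mul(-84, -4), 2), Mul(-8, Mul(-84, -4))) = Add(-24, Pow(336, 2), Mul(-8, 336)) = Add(-24, 112896, -2688) = 110184)
Add(Add(X, -3167), 3145) = Add(Add(110184, -3167), 3145) = Add(107017, 3145) = 110162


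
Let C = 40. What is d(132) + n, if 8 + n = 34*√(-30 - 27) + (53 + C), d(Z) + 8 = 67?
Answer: 144 + 34*I*√57 ≈ 144.0 + 256.69*I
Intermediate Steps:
d(Z) = 59 (d(Z) = -8 + 67 = 59)
n = 85 + 34*I*√57 (n = -8 + (34*√(-30 - 27) + (53 + 40)) = -8 + (34*√(-57) + 93) = -8 + (34*(I*√57) + 93) = -8 + (34*I*√57 + 93) = -8 + (93 + 34*I*√57) = 85 + 34*I*√57 ≈ 85.0 + 256.69*I)
d(132) + n = 59 + (85 + 34*I*√57) = 144 + 34*I*√57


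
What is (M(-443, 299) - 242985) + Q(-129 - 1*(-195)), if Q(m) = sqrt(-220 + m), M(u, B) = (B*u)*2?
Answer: -507899 + I*sqrt(154) ≈ -5.079e+5 + 12.41*I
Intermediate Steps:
M(u, B) = 2*B*u
(M(-443, 299) - 242985) + Q(-129 - 1*(-195)) = (2*299*(-443) - 242985) + sqrt(-220 + (-129 - 1*(-195))) = (-264914 - 242985) + sqrt(-220 + (-129 + 195)) = -507899 + sqrt(-220 + 66) = -507899 + sqrt(-154) = -507899 + I*sqrt(154)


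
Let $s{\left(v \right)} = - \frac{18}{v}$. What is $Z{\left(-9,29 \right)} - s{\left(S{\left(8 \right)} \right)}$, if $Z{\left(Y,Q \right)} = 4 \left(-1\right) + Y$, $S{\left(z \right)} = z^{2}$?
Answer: $- \frac{407}{32} \approx -12.719$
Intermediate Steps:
$Z{\left(Y,Q \right)} = -4 + Y$
$Z{\left(-9,29 \right)} - s{\left(S{\left(8 \right)} \right)} = \left(-4 - 9\right) - - \frac{18}{8^{2}} = -13 - - \frac{18}{64} = -13 - \left(-18\right) \frac{1}{64} = -13 - - \frac{9}{32} = -13 + \frac{9}{32} = - \frac{407}{32}$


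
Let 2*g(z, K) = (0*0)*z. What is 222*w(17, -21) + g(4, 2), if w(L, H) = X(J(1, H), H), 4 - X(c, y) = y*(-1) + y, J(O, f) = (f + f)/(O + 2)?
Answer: 888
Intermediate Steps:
g(z, K) = 0 (g(z, K) = ((0*0)*z)/2 = (0*z)/2 = (1/2)*0 = 0)
J(O, f) = 2*f/(2 + O) (J(O, f) = (2*f)/(2 + O) = 2*f/(2 + O))
X(c, y) = 4 (X(c, y) = 4 - (y*(-1) + y) = 4 - (-y + y) = 4 - 1*0 = 4 + 0 = 4)
w(L, H) = 4
222*w(17, -21) + g(4, 2) = 222*4 + 0 = 888 + 0 = 888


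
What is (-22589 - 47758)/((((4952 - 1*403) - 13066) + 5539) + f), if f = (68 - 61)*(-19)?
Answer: 23449/1037 ≈ 22.612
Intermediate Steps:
f = -133 (f = 7*(-19) = -133)
(-22589 - 47758)/((((4952 - 1*403) - 13066) + 5539) + f) = (-22589 - 47758)/((((4952 - 1*403) - 13066) + 5539) - 133) = -70347/((((4952 - 403) - 13066) + 5539) - 133) = -70347/(((4549 - 13066) + 5539) - 133) = -70347/((-8517 + 5539) - 133) = -70347/(-2978 - 133) = -70347/(-3111) = -70347*(-1/3111) = 23449/1037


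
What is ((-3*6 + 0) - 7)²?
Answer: 625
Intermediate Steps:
((-3*6 + 0) - 7)² = ((-18 + 0) - 7)² = (-18 - 7)² = (-25)² = 625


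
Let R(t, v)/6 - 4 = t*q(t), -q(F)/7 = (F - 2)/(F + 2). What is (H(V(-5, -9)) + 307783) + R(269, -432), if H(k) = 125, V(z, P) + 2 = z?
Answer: 80433006/271 ≈ 2.9680e+5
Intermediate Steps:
V(z, P) = -2 + z
q(F) = -7*(-2 + F)/(2 + F) (q(F) = -7*(F - 2)/(F + 2) = -7*(-2 + F)/(2 + F))
R(t, v) = 24 + 42*t*(2 - t)/(2 + t) (R(t, v) = 24 + 6*(t*(7*(2 - t)/(2 + t))) = 24 + 6*(7*t*(2 - t)/(2 + t)) = 24 + 42*t*(2 - t)/(2 + t))
(H(V(-5, -9)) + 307783) + R(269, -432) = (125 + 307783) + 6*(8 - 7*269² + 18*269)/(2 + 269) = 307908 + 6*(8 - 7*72361 + 4842)/271 = 307908 + 6*(1/271)*(8 - 506527 + 4842) = 307908 + 6*(1/271)*(-501677) = 307908 - 3010062/271 = 80433006/271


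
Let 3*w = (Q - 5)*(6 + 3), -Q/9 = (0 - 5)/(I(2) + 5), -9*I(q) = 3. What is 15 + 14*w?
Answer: 210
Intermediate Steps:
I(q) = -⅓ (I(q) = -⅑*3 = -⅓)
Q = 135/14 (Q = -9*(0 - 5)/(-⅓ + 5) = -(-45)/14/3 = -(-45)*3/14 = -9*(-15/14) = 135/14 ≈ 9.6429)
w = 195/14 (w = ((135/14 - 5)*(6 + 3))/3 = ((65/14)*9)/3 = (⅓)*(585/14) = 195/14 ≈ 13.929)
15 + 14*w = 15 + 14*(195/14) = 15 + 195 = 210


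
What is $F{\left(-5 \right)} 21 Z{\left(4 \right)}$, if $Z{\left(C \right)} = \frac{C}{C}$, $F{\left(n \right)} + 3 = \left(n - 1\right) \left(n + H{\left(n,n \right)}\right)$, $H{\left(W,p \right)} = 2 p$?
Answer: $1827$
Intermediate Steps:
$F{\left(n \right)} = -3 + 3 n \left(-1 + n\right)$ ($F{\left(n \right)} = -3 + \left(n - 1\right) \left(n + 2 n\right) = -3 + \left(-1 + n\right) 3 n = -3 + 3 n \left(-1 + n\right)$)
$Z{\left(C \right)} = 1$
$F{\left(-5 \right)} 21 Z{\left(4 \right)} = \left(-3 - -15 + 3 \left(-5\right)^{2}\right) 21 \cdot 1 = \left(-3 + 15 + 3 \cdot 25\right) 21 \cdot 1 = \left(-3 + 15 + 75\right) 21 \cdot 1 = 87 \cdot 21 \cdot 1 = 1827 \cdot 1 = 1827$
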